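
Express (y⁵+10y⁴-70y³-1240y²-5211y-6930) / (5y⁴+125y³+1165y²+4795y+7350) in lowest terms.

(y²-8y-33)/(5y+35)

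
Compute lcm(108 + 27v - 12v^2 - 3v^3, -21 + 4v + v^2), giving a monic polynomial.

-252 - 99v + 19v^2 + 11v^3 + v^4

Euclidean algorithm in ℚ[v]:
  -3v^3 - 12v^2 + 27v + 108 = (-3v)(v^2 + 4v - 21) + (-36v + 108)
  v^2 + 4v - 21 = (-(1/36)v - 7/36)(-36v + 108) + (0)
Last nonzero remainder: -36v + 108. Dividing through by -36 gives the monic gcd v - 3.
Then lcm(f, g) = f·g / gcd(f, g); expanding and making the result monic gives the answer.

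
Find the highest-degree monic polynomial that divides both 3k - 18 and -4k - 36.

Repeated division with remainder:
  3k - 18 = (-3/4)(-4k - 36) + (-45)
  -4k - 36 = ((4/45)k + 4/5)(-45) + (0)
The last nonzero remainder is the constant -45, so the polynomials are coprime and gcd = 1.

1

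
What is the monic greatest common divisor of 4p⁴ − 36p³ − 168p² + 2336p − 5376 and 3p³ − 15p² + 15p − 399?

Apply the Euclidean algorithm:
  4p⁴ − 36p³ − 168p² + 2336p − 5376 = ((4/3)p − 16/3)(3p³ − 15p² + 15p − 399) + (−268p² + 2948p − 7504)
  3p³ − 15p² + 15p − 399 = (−(3/268)p − 9/134)(−268p² + 2948p − 7504) + (129p − 903)
  −268p² + 2948p − 7504 = (−(268/129)p + 1072/129)(129p − 903) + (0)
Last nonzero remainder: 129p − 903. Dividing through by 129 gives the monic gcd p − 7.

p − 7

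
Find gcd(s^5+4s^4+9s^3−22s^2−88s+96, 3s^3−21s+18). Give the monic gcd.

s^3−7s+6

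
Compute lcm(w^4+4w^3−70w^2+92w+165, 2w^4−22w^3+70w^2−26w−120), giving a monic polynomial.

Apply the Euclidean algorithm:
  w^4+4w^3−70w^2+92w+165 = (1/2)(2w^4−22w^3+70w^2−26w−120) + (15w^3−105w^2+105w+225)
  2w^4−22w^3+70w^2−26w−120 = ((2/15)w−8/15)(15w^3−105w^2+105w+225) + (0)
Last nonzero remainder: 15w^3−105w^2+105w+225. Dividing through by 15 gives the monic gcd w^3−7w^2+7w+15.
Then lcm(f, g) = f·g / gcd(f, g); expanding and making the result monic gives the answer.

w^5−86w^3+372w^2−203w−660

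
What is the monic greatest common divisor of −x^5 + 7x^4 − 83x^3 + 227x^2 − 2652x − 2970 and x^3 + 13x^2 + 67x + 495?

x^2 + 2x + 45

Euclidean algorithm in ℚ[x]:
  −x^5 + 7x^4 − 83x^3 + 227x^2 − 2652x − 2970 = (−x^2 + 20x − 276)(x^3 + 13x^2 + 67x + 495) + (2970x^2 + 5940x + 133650)
  x^3 + 13x^2 + 67x + 495 = ((1/2970)x + 1/270)(2970x^2 + 5940x + 133650) + (0)
Last nonzero remainder: 2970x^2 + 5940x + 133650. Dividing through by 2970 gives the monic gcd x^2 + 2x + 45.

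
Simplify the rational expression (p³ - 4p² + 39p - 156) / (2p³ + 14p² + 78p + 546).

(p - 4)/(2p + 14)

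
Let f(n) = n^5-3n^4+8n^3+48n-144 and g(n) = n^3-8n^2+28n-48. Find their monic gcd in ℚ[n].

Apply the Euclidean algorithm:
  n^5-3n^4+8n^3+48n-144 = (n^2+5n+20)(n^3-8n^2+28n-48) + (68n^2-272n+816)
  n^3-8n^2+28n-48 = ((1/68)n-1/17)(68n^2-272n+816) + (0)
Last nonzero remainder: 68n^2-272n+816. Dividing through by 68 gives the monic gcd n^2-4n+12.

n^2-4n+12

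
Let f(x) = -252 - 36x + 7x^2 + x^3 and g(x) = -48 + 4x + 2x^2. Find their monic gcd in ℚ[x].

6 + x

Repeated division with remainder:
  x^3 + 7x^2 - 36x - 252 = ((1/2)x + 5/2)(2x^2 + 4x - 48) + (-22x - 132)
  2x^2 + 4x - 48 = (-(1/11)x + 4/11)(-22x - 132) + (0)
Last nonzero remainder: -22x - 132. Dividing through by -22 gives the monic gcd x + 6.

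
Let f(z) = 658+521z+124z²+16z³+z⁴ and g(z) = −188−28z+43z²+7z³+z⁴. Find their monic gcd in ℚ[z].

Euclidean algorithm in ℚ[z]:
  z⁴+16z³+124z²+521z+658 = (z⁴+7z³+43z²−28z−188) + (9z³+81z²+549z+846)
  z⁴+7z³+43z²−28z−188 = ((1/9)z−2/9)(9z³+81z²+549z+846) + (0)
Last nonzero remainder: 9z³+81z²+549z+846. Dividing through by 9 gives the monic gcd z³+9z²+61z+94.

94+61z+9z²+z³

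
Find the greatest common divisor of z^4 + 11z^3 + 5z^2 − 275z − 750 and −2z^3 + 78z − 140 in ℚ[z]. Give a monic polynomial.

By polynomial division,
  z^4 + 11z^3 + 5z^2 − 275z − 750 = (−(1/2)z − 11/2)(−2z^3 + 78z − 140) + (44z^2 + 84z − 1520)
  −2z^3 + 78z − 140 = (−(1/22)z + 21/242)(44z^2 + 84z − 1520) + ((196/121)z − 980/121)
  44z^2 + 84z − 1520 = ((1331/49)z + 9196/49)((196/121)z − 980/121) + (0)
Last nonzero remainder: (196/121)z − 980/121. Dividing through by 196/121 gives the monic gcd z − 5.

z − 5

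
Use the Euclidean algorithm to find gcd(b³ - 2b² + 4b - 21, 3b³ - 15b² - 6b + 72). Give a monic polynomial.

Repeated division with remainder:
  b³ - 2b² + 4b - 21 = (1/3)(3b³ - 15b² - 6b + 72) + (3b² + 6b - 45)
  3b³ - 15b² - 6b + 72 = (b - 7)(3b² + 6b - 45) + (81b - 243)
  3b² + 6b - 45 = ((1/27)b + 5/27)(81b - 243) + (0)
Last nonzero remainder: 81b - 243. Dividing through by 81 gives the monic gcd b - 3.

b - 3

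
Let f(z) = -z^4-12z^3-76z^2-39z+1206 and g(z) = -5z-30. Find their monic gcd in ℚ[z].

By polynomial division,
  -z^4-12z^3-76z^2-39z+1206 = ((1/5)z^3+(6/5)z^2+8z-201/5)(-5z-30) + (0)
Last nonzero remainder: -5z-30. Dividing through by -5 gives the monic gcd z+6.

z+6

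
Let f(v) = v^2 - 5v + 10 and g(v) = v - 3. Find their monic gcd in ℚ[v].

1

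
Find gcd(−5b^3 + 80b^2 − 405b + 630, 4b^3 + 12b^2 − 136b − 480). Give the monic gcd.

Apply the Euclidean algorithm:
  −5b^3 + 80b^2 − 405b + 630 = (−5/4)(4b^3 + 12b^2 − 136b − 480) + (95b^2 − 575b + 30)
  4b^3 + 12b^2 − 136b − 480 = ((4/95)b + 688/1805)(95b^2 − 575b + 30) + ((29568/361)b − 177408/361)
  95b^2 − 575b + 30 = ((34295/29568)b − 1805/29568)((29568/361)b − 177408/361) + (0)
Last nonzero remainder: (29568/361)b − 177408/361. Dividing through by 29568/361 gives the monic gcd b − 6.

b − 6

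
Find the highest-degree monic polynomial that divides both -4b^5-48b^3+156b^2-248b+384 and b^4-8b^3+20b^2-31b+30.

b^3-3b^2+5b-6

Apply the Euclidean algorithm:
  -4b^5-48b^3+156b^2-248b+384 = (-4b-32)(b^4-8b^3+20b^2-31b+30) + (-224b^3+672b^2-1120b+1344)
  b^4-8b^3+20b^2-31b+30 = (-(1/224)b+5/224)(-224b^3+672b^2-1120b+1344) + (0)
Last nonzero remainder: -224b^3+672b^2-1120b+1344. Dividing through by -224 gives the monic gcd b^3-3b^2+5b-6.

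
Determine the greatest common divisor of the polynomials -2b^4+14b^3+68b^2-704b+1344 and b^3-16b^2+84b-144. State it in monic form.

Euclidean algorithm in ℚ[b]:
  -2b^4+14b^3+68b^2-704b+1344 = (-2b-18)(b^3-16b^2+84b-144) + (-52b^2+520b-1248)
  b^3-16b^2+84b-144 = (-(1/52)b+3/26)(-52b^2+520b-1248) + (0)
Last nonzero remainder: -52b^2+520b-1248. Dividing through by -52 gives the monic gcd b^2-10b+24.

b^2-10b+24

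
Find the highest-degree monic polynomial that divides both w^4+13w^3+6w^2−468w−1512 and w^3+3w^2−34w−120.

w−6

By polynomial division,
  w^4+13w^3+6w^2−468w−1512 = (w+10)(w^3+3w^2−34w−120) + (10w^2−8w−312)
  w^3+3w^2−34w−120 = ((1/10)w+19/50)(10w^2−8w−312) + ((6/25)w−36/25)
  10w^2−8w−312 = ((125/3)w+650/3)((6/25)w−36/25) + (0)
Last nonzero remainder: (6/25)w−36/25. Dividing through by 6/25 gives the monic gcd w−6.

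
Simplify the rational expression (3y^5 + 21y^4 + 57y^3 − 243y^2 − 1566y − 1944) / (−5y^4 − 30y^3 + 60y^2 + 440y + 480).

(−3y^3 − 27y^2 − 135y − 243)/(5y^2 + 40y + 60)

Repeated division with remainder:
  3y^5 + 21y^4 + 57y^3 − 243y^2 − 1566y − 1944 = (−(3/5)y − 3/5)(−5y^4 − 30y^3 + 60y^2 + 440y + 480) + (75y^3 + 57y^2 − 1014y − 1656)
  −5y^4 − 30y^3 + 60y^2 + 440y + 480 = (−(1/15)y − 131/375)(75y^3 + 57y^2 − 1014y − 1656) + ((1539/125)y^2 − (3078/125)y − 12312/125)
  75y^3 + 57y^2 − 1014y − 1656 = ((3125/513)y + 2875/171)((1539/125)y^2 − (3078/125)y − 12312/125) + (0)
Last nonzero remainder: (1539/125)y^2 − (3078/125)y − 12312/125. Dividing through by 1539/125 gives the monic gcd y^2 − 2y − 8.
Cancel y^2 − 2y − 8 from numerator and denominator to get the reduced form.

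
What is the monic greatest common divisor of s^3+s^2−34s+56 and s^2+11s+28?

Euclidean algorithm in ℚ[s]:
  s^3+s^2−34s+56 = (s−10)(s^2+11s+28) + (48s+336)
  s^2+11s+28 = ((1/48)s+1/12)(48s+336) + (0)
Last nonzero remainder: 48s+336. Dividing through by 48 gives the monic gcd s+7.

s+7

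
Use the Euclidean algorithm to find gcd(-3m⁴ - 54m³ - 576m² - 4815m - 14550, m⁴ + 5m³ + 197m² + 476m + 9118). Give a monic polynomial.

m² + 3m + 97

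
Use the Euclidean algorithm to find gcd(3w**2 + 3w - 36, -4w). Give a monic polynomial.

Apply the Euclidean algorithm:
  3w**2 + 3w - 36 = (-(3/4)w - 3/4)(-4w) + (-36)
  -4w = ((1/9)w)(-36) + (0)
The last nonzero remainder is the constant -36, so the polynomials are coprime and gcd = 1.

1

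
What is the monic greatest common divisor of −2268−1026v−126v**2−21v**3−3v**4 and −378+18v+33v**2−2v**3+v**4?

Apply the Euclidean algorithm:
  −3v**4−21v**3−126v**2−1026v−2268 = (−3)(v**4−2v**3+33v**2+18v−378) + (−27v**3−27v**2−972v−3402)
  v**4−2v**3+33v**2+18v−378 = (−(1/27)v+1/9)(−27v**3−27v**2−972v−3402) + (0)
Last nonzero remainder: −27v**3−27v**2−972v−3402. Dividing through by −27 gives the monic gcd v**3+v**2+36v+126.

126+36v+v**2+v**3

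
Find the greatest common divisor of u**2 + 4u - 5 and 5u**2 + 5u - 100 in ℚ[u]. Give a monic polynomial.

By polynomial division,
  u**2 + 4u - 5 = (1/5)(5u**2 + 5u - 100) + (3u + 15)
  5u**2 + 5u - 100 = ((5/3)u - 20/3)(3u + 15) + (0)
Last nonzero remainder: 3u + 15. Dividing through by 3 gives the monic gcd u + 5.

u + 5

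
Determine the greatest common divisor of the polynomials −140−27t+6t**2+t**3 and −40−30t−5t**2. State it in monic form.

Euclidean algorithm in ℚ[t]:
  t**3+6t**2−27t−140 = (−(1/5)t)(−5t**2−30t−40) + (−35t−140)
  −5t**2−30t−40 = ((1/7)t+2/7)(−35t−140) + (0)
Last nonzero remainder: −35t−140. Dividing through by −35 gives the monic gcd t+4.

4+t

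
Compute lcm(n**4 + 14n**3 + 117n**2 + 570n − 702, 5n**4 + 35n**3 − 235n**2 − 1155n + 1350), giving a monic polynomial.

Repeated division with remainder:
  n**4 + 14n**3 + 117n**2 + 570n − 702 = (1/5)(5n**4 + 35n**3 − 235n**2 − 1155n + 1350) + (7n**3 + 164n**2 + 801n − 972)
  5n**4 + 35n**3 − 235n**2 − 1155n + 1350 = ((5/7)n − 575/49)(7n**3 + 164n**2 + 801n − 972) + ((54750/49)n**2 + (438000/49)n − 492750/49)
  7n**3 + 164n**2 + 801n − 972 = ((343/54750)n + 882/9125)((54750/49)n**2 + (438000/49)n − 492750/49) + (0)
Last nonzero remainder: (54750/49)n**2 + (438000/49)n − 492750/49. Dividing through by 54750/49 gives the monic gcd n**2 + 8n − 9.
Then lcm(f, g) = f·g / gcd(f, g); expanding and making the result monic gives the answer.

n**6 + 13n**5 + 73n**4 + 33n**3 − 4782n**2 − 16398n + 21060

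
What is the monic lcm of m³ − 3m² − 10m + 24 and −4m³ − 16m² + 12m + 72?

m⁴ − 19m² − 6m + 72

Euclidean algorithm in ℚ[m]:
  m³ − 3m² − 10m + 24 = (−1/4)(−4m³ − 16m² + 12m + 72) + (−7m² − 7m + 42)
  −4m³ − 16m² + 12m + 72 = ((4/7)m + 12/7)(−7m² − 7m + 42) + (0)
Last nonzero remainder: −7m² − 7m + 42. Dividing through by −7 gives the monic gcd m² + m − 6.
Then lcm(f, g) = f·g / gcd(f, g); expanding and making the result monic gives the answer.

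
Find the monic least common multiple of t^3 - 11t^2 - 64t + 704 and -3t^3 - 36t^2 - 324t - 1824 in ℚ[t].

t^5 - 7t^4 - 32t^3 - 388t^2 - 2048t + 53504

By polynomial division,
  t^3 - 11t^2 - 64t + 704 = (-1/3)(-3t^3 - 36t^2 - 324t - 1824) + (-23t^2 - 172t + 96)
  -3t^3 - 36t^2 - 324t - 1824 = ((3/23)t + 312/529)(-23t^2 - 172t + 96) + (-(124356/529)t - 994848/529)
  -23t^2 - 172t + 96 = ((12167/124356)t - 529/10363)(-(124356/529)t - 994848/529) + (0)
Last nonzero remainder: -(124356/529)t - 994848/529. Dividing through by -124356/529 gives the monic gcd t + 8.
Then lcm(f, g) = f·g / gcd(f, g); expanding and making the result monic gives the answer.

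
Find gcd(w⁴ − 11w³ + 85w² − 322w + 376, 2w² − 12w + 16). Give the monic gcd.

w² − 6w + 8

By polynomial division,
  w⁴ − 11w³ + 85w² − 322w + 376 = ((1/2)w² − (5/2)w + 47/2)(2w² − 12w + 16) + (0)
Last nonzero remainder: 2w² − 12w + 16. Dividing through by 2 gives the monic gcd w² − 6w + 8.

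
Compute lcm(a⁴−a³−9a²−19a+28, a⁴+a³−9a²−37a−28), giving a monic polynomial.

a⁵−10a³−28a²+9a+28

Apply the Euclidean algorithm:
  a⁴−a³−9a²−19a+28 = (a⁴+a³−9a²−37a−28) + (−2a³+18a+56)
  a⁴+a³−9a²−37a−28 = (−(1/2)a−1/2)(−2a³+18a+56) + (0)
Last nonzero remainder: −2a³+18a+56. Dividing through by −2 gives the monic gcd a³−9a−28.
Then lcm(f, g) = f·g / gcd(f, g); expanding and making the result monic gives the answer.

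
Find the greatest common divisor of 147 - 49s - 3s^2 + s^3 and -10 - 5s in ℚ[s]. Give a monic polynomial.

1

By polynomial division,
  s^3 - 3s^2 - 49s + 147 = (-(1/5)s^2 + s + 39/5)(-5s - 10) + (225)
  -5s - 10 = (-(1/45)s - 2/45)(225) + (0)
The last nonzero remainder is the constant 225, so the polynomials are coprime and gcd = 1.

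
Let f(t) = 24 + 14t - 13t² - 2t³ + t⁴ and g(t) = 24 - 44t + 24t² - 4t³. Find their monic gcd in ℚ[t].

-2 + t

Euclidean algorithm in ℚ[t]:
  t⁴ - 2t³ - 13t² + 14t + 24 = (-(1/4)t - 1)(-4t³ + 24t² - 44t + 24) + (-24t + 48)
  -4t³ + 24t² - 44t + 24 = ((1/6)t² - (2/3)t + 1/2)(-24t + 48) + (0)
Last nonzero remainder: -24t + 48. Dividing through by -24 gives the monic gcd t - 2.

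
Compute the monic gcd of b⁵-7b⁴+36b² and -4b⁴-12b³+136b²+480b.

Euclidean algorithm in ℚ[b]:
  b⁵-7b⁴+36b² = (-(1/4)b+5/2)(-4b⁴-12b³+136b²+480b) + (64b³-184b²-1200b)
  -4b⁴-12b³+136b²+480b = (-(1/16)b-47/128)(64b³-184b²-1200b) + (-(105/16)b²+(315/8)b)
  64b³-184b²-1200b = (-(1024/105)b-640/21)(-(105/16)b²+(315/8)b) + (0)
Last nonzero remainder: -(105/16)b²+(315/8)b. Dividing through by -105/16 gives the monic gcd b²-6b.

b²-6b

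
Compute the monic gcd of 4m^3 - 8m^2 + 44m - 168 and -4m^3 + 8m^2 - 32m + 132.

m - 3

By polynomial division,
  4m^3 - 8m^2 + 44m - 168 = (-1)(-4m^3 + 8m^2 - 32m + 132) + (12m - 36)
  -4m^3 + 8m^2 - 32m + 132 = (-(1/3)m^2 - (1/3)m - 11/3)(12m - 36) + (0)
Last nonzero remainder: 12m - 36. Dividing through by 12 gives the monic gcd m - 3.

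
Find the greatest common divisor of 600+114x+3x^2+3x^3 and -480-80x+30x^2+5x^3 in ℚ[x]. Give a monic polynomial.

4+x

Repeated division with remainder:
  3x^3+3x^2+114x+600 = (3/5)(5x^3+30x^2-80x-480) + (-15x^2+162x+888)
  5x^3+30x^2-80x-480 = (-(1/3)x-28/5)(-15x^2+162x+888) + ((5616/5)x+22464/5)
  -15x^2+162x+888 = (-(25/1872)x+185/936)((5616/5)x+22464/5) + (0)
Last nonzero remainder: (5616/5)x+22464/5. Dividing through by 5616/5 gives the monic gcd x+4.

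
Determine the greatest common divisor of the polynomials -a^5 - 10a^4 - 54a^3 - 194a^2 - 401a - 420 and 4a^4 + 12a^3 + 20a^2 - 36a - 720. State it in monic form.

a^3 + 6a^2 + 23a + 60

By polynomial division,
  -a^5 - 10a^4 - 54a^3 - 194a^2 - 401a - 420 = (-(1/4)a - 7/4)(4a^4 + 12a^3 + 20a^2 - 36a - 720) + (-28a^3 - 168a^2 - 644a - 1680)
  4a^4 + 12a^3 + 20a^2 - 36a - 720 = (-(1/7)a + 3/7)(-28a^3 - 168a^2 - 644a - 1680) + (0)
Last nonzero remainder: -28a^3 - 168a^2 - 644a - 1680. Dividing through by -28 gives the monic gcd a^3 + 6a^2 + 23a + 60.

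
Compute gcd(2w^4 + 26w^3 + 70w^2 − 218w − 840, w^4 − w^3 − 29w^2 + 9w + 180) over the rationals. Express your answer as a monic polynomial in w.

By polynomial division,
  2w^4 + 26w^3 + 70w^2 − 218w − 840 = (2)(w^4 − w^3 − 29w^2 + 9w + 180) + (28w^3 + 128w^2 − 236w − 1200)
  w^4 − w^3 − 29w^2 + 9w + 180 = ((1/28)w − 39/196)(28w^3 + 128w^2 − 236w − 1200) + ((240/49)w^2 + (240/49)w − 2880/49)
  28w^3 + 128w^2 − 236w − 1200 = ((343/60)w + 245/12)((240/49)w^2 + (240/49)w − 2880/49) + (0)
Last nonzero remainder: (240/49)w^2 + (240/49)w − 2880/49. Dividing through by 240/49 gives the monic gcd w^2 + w − 12.

w^2 + w − 12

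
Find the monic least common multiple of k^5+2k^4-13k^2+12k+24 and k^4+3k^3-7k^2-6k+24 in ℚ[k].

k^7+8k^6+20k^5+3k^4-66k^3-8k^2+240k+192

Apply the Euclidean algorithm:
  k^5+2k^4-13k^2+12k+24 = (k-1)(k^4+3k^3-7k^2-6k+24) + (10k^3-14k^2-18k+48)
  k^4+3k^3-7k^2-6k+24 = ((1/10)k+11/25)(10k^3-14k^2-18k+48) + ((24/25)k^2-(72/25)k+72/25)
  10k^3-14k^2-18k+48 = ((125/12)k+50/3)((24/25)k^2-(72/25)k+72/25) + (0)
Last nonzero remainder: (24/25)k^2-(72/25)k+72/25. Dividing through by 24/25 gives the monic gcd k^2-3k+3.
Then lcm(f, g) = f·g / gcd(f, g); expanding and making the result monic gives the answer.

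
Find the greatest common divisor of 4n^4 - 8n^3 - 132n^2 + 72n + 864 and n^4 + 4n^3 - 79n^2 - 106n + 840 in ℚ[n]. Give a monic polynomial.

n^2 + n - 12

Repeated division with remainder:
  4n^4 - 8n^3 - 132n^2 + 72n + 864 = (4)(n^4 + 4n^3 - 79n^2 - 106n + 840) + (-24n^3 + 184n^2 + 496n - 2496)
  n^4 + 4n^3 - 79n^2 - 106n + 840 = (-(1/24)n - 35/72)(-24n^3 + 184n^2 + 496n - 2496) + ((280/9)n^2 + (280/9)n - 1120/3)
  -24n^3 + 184n^2 + 496n - 2496 = (-(27/35)n + 234/35)((280/9)n^2 + (280/9)n - 1120/3) + (0)
Last nonzero remainder: (280/9)n^2 + (280/9)n - 1120/3. Dividing through by 280/9 gives the monic gcd n^2 + n - 12.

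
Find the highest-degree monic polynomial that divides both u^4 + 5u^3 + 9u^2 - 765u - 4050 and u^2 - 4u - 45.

u^2 - 4u - 45

By polynomial division,
  u^4 + 5u^3 + 9u^2 - 765u - 4050 = (u^2 + 9u + 90)(u^2 - 4u - 45) + (0)
The last nonzero remainder u^2 - 4u - 45 is already monic.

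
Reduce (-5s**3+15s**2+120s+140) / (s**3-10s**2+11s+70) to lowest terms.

Apply the Euclidean algorithm:
  -5s**3+15s**2+120s+140 = (-5)(s**3-10s**2+11s+70) + (-35s**2+175s+490)
  s**3-10s**2+11s+70 = (-(1/35)s+1/7)(-35s**2+175s+490) + (0)
Last nonzero remainder: -35s**2+175s+490. Dividing through by -35 gives the monic gcd s**2-5s-14.
Cancel s**2-5s-14 from numerator and denominator to get the reduced form.

(-5s-10)/(s-5)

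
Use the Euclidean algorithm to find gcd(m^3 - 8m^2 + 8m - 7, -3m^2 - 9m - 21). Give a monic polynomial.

1

Apply the Euclidean algorithm:
  m^3 - 8m^2 + 8m - 7 = (-(1/3)m + 11/3)(-3m^2 - 9m - 21) + (34m + 70)
  -3m^2 - 9m - 21 = (-(3/34)m - 24/289)(34m + 70) + (-4389/289)
  34m + 70 = (-(9826/4389)m - 2890/627)(-4389/289) + (0)
The last nonzero remainder is the constant -4389/289, so the polynomials are coprime and gcd = 1.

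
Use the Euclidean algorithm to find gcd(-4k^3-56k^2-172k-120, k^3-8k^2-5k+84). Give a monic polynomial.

k+3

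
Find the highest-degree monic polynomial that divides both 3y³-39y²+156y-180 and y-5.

By polynomial division,
  3y³-39y²+156y-180 = (3y²-24y+36)(y-5) + (0)
The last nonzero remainder y-5 is already monic.

y-5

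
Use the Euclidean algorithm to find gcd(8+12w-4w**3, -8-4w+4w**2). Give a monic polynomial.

By polynomial division,
  -4w**3+12w+8 = (-w-1)(4w**2-4w-8) + (0)
Last nonzero remainder: 4w**2-4w-8. Dividing through by 4 gives the monic gcd w**2-w-2.

-2-w+w**2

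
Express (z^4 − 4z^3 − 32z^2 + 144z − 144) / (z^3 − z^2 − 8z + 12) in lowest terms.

Repeated division with remainder:
  z^4 − 4z^3 − 32z^2 + 144z − 144 = (z − 3)(z^3 − z^2 − 8z + 12) + (−27z^2 + 108z − 108)
  z^3 − z^2 − 8z + 12 = (−(1/27)z − 1/9)(−27z^2 + 108z − 108) + (0)
Last nonzero remainder: −27z^2 + 108z − 108. Dividing through by −27 gives the monic gcd z^2 − 4z + 4.
Cancel z^2 − 4z + 4 from numerator and denominator to get the reduced form.

(z^2 − 36)/(z + 3)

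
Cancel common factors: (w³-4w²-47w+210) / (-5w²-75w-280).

Repeated division with remainder:
  w³-4w²-47w+210 = (-(1/5)w+19/5)(-5w²-75w-280) + (182w+1274)
  -5w²-75w-280 = (-(5/182)w-20/91)(182w+1274) + (0)
Last nonzero remainder: 182w+1274. Dividing through by 182 gives the monic gcd w+7.
Cancel w+7 from numerator and denominator to get the reduced form.

(-w²+11w-30)/(5w+40)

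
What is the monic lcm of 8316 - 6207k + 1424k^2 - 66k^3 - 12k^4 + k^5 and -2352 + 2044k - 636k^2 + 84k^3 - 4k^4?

Apply the Euclidean algorithm:
  k^5 - 12k^4 - 66k^3 + 1424k^2 - 6207k + 8316 = (-(1/4)k - 9/4)(-4k^4 + 84k^3 - 636k^2 + 2044k - 2352) + (-36k^3 + 504k^2 - 2196k + 3024)
  -4k^4 + 84k^3 - 636k^2 + 2044k - 2352 = ((1/9)k - 7/9)(-36k^3 + 504k^2 - 2196k + 3024) + (0)
Last nonzero remainder: -36k^3 + 504k^2 - 2196k + 3024. Dividing through by -36 gives the monic gcd k^3 - 14k^2 + 61k - 84.
Then lcm(f, g) = f·g / gcd(f, g); expanding and making the result monic gives the answer.

-58212 + 51765k - 16175k^2 + 1886k^3 + 18k^4 - 19k^5 + k^6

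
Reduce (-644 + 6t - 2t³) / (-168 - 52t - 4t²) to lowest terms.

By polynomial division,
  -2t³ + 6t - 644 = ((1/2)t - 13/2)(-4t² - 52t - 168) + (-248t - 1736)
  -4t² - 52t - 168 = ((1/62)t + 3/31)(-248t - 1736) + (0)
Last nonzero remainder: -248t - 1736. Dividing through by -248 gives the monic gcd t + 7.
Cancel t + 7 from numerator and denominator to get the reduced form.

(46 - 7t + t²)/(12 + 2t)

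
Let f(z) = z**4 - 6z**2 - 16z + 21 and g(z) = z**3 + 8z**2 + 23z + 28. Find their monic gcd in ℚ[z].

Repeated division with remainder:
  z**4 - 6z**2 - 16z + 21 = (z - 8)(z**3 + 8z**2 + 23z + 28) + (35z**2 + 140z + 245)
  z**3 + 8z**2 + 23z + 28 = ((1/35)z + 4/35)(35z**2 + 140z + 245) + (0)
Last nonzero remainder: 35z**2 + 140z + 245. Dividing through by 35 gives the monic gcd z**2 + 4z + 7.

z**2 + 4z + 7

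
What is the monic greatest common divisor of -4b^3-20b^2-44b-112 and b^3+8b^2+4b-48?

b+4

Repeated division with remainder:
  -4b^3-20b^2-44b-112 = (-4)(b^3+8b^2+4b-48) + (12b^2-28b-304)
  b^3+8b^2+4b-48 = ((1/12)b+31/36)(12b^2-28b-304) + ((481/9)b+1924/9)
  12b^2-28b-304 = ((108/481)b-684/481)((481/9)b+1924/9) + (0)
Last nonzero remainder: (481/9)b+1924/9. Dividing through by 481/9 gives the monic gcd b+4.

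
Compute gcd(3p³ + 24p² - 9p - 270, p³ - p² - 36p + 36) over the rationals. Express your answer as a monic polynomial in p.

p + 6

By polynomial division,
  3p³ + 24p² - 9p - 270 = (3)(p³ - p² - 36p + 36) + (27p² + 99p - 378)
  p³ - p² - 36p + 36 = ((1/27)p - 14/81)(27p² + 99p - 378) + (-(44/9)p - 88/3)
  27p² + 99p - 378 = (-(243/44)p + 567/44)(-(44/9)p - 88/3) + (0)
Last nonzero remainder: -(44/9)p - 88/3. Dividing through by -44/9 gives the monic gcd p + 6.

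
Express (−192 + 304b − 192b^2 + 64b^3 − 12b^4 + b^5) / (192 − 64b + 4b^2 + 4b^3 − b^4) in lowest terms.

By polynomial division,
  b^5 − 12b^4 + 64b^3 − 192b^2 + 304b − 192 = (−b + 8)(−b^4 + 4b^3 + 4b^2 − 64b + 192) + (36b^3 − 288b^2 + 1008b − 1728)
  −b^4 + 4b^3 + 4b^2 − 64b + 192 = (−(1/36)b − 1/9)(36b^3 − 288b^2 + 1008b − 1728) + (0)
Last nonzero remainder: 36b^3 − 288b^2 + 1008b − 1728. Dividing through by 36 gives the monic gcd b^3 − 8b^2 + 28b − 48.
Cancel b^3 − 8b^2 + 28b − 48 from numerator and denominator to get the reduced form.

(−4 + 4b − b^2)/(4 + b)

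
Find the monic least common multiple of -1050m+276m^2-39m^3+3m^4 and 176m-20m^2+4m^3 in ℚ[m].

-15400m+5798m^2-1382m^3+201m^4-18m^5+m^6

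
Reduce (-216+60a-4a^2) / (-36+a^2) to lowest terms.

Euclidean algorithm in ℚ[a]:
  -4a^2+60a-216 = (-4)(a^2-36) + (60a-360)
  a^2-36 = ((1/60)a+1/10)(60a-360) + (0)
Last nonzero remainder: 60a-360. Dividing through by 60 gives the monic gcd a-6.
Cancel a-6 from numerator and denominator to get the reduced form.

(36-4a)/(6+a)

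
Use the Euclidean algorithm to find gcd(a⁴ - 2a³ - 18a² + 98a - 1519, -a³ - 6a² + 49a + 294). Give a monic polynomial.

Apply the Euclidean algorithm:
  a⁴ - 2a³ - 18a² + 98a - 1519 = (-a + 8)(-a³ - 6a² + 49a + 294) + (79a² - 3871)
  -a³ - 6a² + 49a + 294 = (-(1/79)a - 6/79)(79a² - 3871) + (0)
Last nonzero remainder: 79a² - 3871. Dividing through by 79 gives the monic gcd a² - 49.

a² - 49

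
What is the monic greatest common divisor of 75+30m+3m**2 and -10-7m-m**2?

5+m

Euclidean algorithm in ℚ[m]:
  3m**2+30m+75 = (-3)(-m**2-7m-10) + (9m+45)
  -m**2-7m-10 = (-(1/9)m-2/9)(9m+45) + (0)
Last nonzero remainder: 9m+45. Dividing through by 9 gives the monic gcd m+5.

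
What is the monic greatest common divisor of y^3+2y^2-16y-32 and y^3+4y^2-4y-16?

Repeated division with remainder:
  y^3+2y^2-16y-32 = (y^3+4y^2-4y-16) + (-2y^2-12y-16)
  y^3+4y^2-4y-16 = (-(1/2)y+1)(-2y^2-12y-16) + (0)
Last nonzero remainder: -2y^2-12y-16. Dividing through by -2 gives the monic gcd y^2+6y+8.

y^2+6y+8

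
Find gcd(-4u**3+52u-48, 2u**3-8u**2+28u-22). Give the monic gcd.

u-1

Euclidean algorithm in ℚ[u]:
  -4u**3+52u-48 = (-2)(2u**3-8u**2+28u-22) + (-16u**2+108u-92)
  2u**3-8u**2+28u-22 = (-(1/8)u-11/32)(-16u**2+108u-92) + ((429/8)u-429/8)
  -16u**2+108u-92 = (-(128/429)u+736/429)((429/8)u-429/8) + (0)
Last nonzero remainder: (429/8)u-429/8. Dividing through by 429/8 gives the monic gcd u-1.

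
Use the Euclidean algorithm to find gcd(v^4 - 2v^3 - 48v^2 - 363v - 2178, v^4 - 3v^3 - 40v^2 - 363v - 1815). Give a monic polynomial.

Euclidean algorithm in ℚ[v]:
  v^4 - 2v^3 - 48v^2 - 363v - 2178 = (v^4 - 3v^3 - 40v^2 - 363v - 1815) + (v^3 - 8v^2 - 363)
  v^4 - 3v^3 - 40v^2 - 363v - 1815 = (v + 5)(v^3 - 8v^2 - 363) + (0)
The last nonzero remainder v^3 - 8v^2 - 363 is already monic.

v^3 - 8v^2 - 363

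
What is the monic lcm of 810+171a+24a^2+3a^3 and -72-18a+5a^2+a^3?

Euclidean algorithm in ℚ[a]:
  3a^3+24a^2+171a+810 = (3)(a^3+5a^2-18a-72) + (9a^2+225a+1026)
  a^3+5a^2-18a-72 = ((1/9)a-20/9)(9a^2+225a+1026) + (368a+2208)
  9a^2+225a+1026 = ((9/368)a+171/368)(368a+2208) + (0)
Last nonzero remainder: 368a+2208. Dividing through by 368 gives the monic gcd a+6.
Then lcm(f, g) = f·g / gcd(f, g); expanding and making the result monic gives the answer.

-3240-954a+117a^2+37a^3+7a^4+a^5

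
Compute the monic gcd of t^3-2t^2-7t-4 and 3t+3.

Repeated division with remainder:
  t^3-2t^2-7t-4 = ((1/3)t^2-t-4/3)(3t+3) + (0)
Last nonzero remainder: 3t+3. Dividing through by 3 gives the monic gcd t+1.

t+1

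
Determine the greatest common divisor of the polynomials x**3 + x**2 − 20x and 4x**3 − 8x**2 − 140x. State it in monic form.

Repeated division with remainder:
  x**3 + x**2 − 20x = (1/4)(4x**3 − 8x**2 − 140x) + (3x**2 + 15x)
  4x**3 − 8x**2 − 140x = ((4/3)x − 28/3)(3x**2 + 15x) + (0)
Last nonzero remainder: 3x**2 + 15x. Dividing through by 3 gives the monic gcd x**2 + 5x.

x**2 + 5x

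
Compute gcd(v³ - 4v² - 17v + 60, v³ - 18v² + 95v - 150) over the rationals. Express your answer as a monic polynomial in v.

v² - 8v + 15

Euclidean algorithm in ℚ[v]:
  v³ - 4v² - 17v + 60 = (v³ - 18v² + 95v - 150) + (14v² - 112v + 210)
  v³ - 18v² + 95v - 150 = ((1/14)v - 5/7)(14v² - 112v + 210) + (0)
Last nonzero remainder: 14v² - 112v + 210. Dividing through by 14 gives the monic gcd v² - 8v + 15.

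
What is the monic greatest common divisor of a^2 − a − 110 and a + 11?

1

Euclidean algorithm in ℚ[a]:
  a^2 − a − 110 = (a − 12)(a + 11) + (22)
  a + 11 = ((1/22)a + 1/2)(22) + (0)
The last nonzero remainder is the constant 22, so the polynomials are coprime and gcd = 1.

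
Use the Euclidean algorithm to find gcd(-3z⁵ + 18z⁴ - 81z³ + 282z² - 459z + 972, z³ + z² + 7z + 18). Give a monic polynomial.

Euclidean algorithm in ℚ[z]:
  -3z⁵ + 18z⁴ - 81z³ + 282z² - 459z + 972 = (-3z² + 21z - 81)(z³ + z² + 7z + 18) + (270z² - 270z + 2430)
  z³ + z² + 7z + 18 = ((1/270)z + 1/135)(270z² - 270z + 2430) + (0)
Last nonzero remainder: 270z² - 270z + 2430. Dividing through by 270 gives the monic gcd z² - z + 9.

z² - z + 9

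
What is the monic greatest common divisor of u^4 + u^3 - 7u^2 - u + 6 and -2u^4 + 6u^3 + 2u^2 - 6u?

u^2 - 1

Apply the Euclidean algorithm:
  u^4 + u^3 - 7u^2 - u + 6 = (-1/2)(-2u^4 + 6u^3 + 2u^2 - 6u) + (4u^3 - 6u^2 - 4u + 6)
  -2u^4 + 6u^3 + 2u^2 - 6u = (-(1/2)u + 3/4)(4u^3 - 6u^2 - 4u + 6) + ((9/2)u^2 - 9/2)
  4u^3 - 6u^2 - 4u + 6 = ((8/9)u - 4/3)((9/2)u^2 - 9/2) + (0)
Last nonzero remainder: (9/2)u^2 - 9/2. Dividing through by 9/2 gives the monic gcd u^2 - 1.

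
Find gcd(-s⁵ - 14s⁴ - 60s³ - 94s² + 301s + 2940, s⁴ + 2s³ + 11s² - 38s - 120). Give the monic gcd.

By polynomial division,
  -s⁵ - 14s⁴ - 60s³ - 94s² + 301s + 2940 = (-s - 12)(s⁴ + 2s³ + 11s² - 38s - 120) + (-25s³ - 275s + 1500)
  s⁴ + 2s³ + 11s² - 38s - 120 = (-(1/25)s - 2/25)(-25s³ - 275s + 1500) + (0)
Last nonzero remainder: -25s³ - 275s + 1500. Dividing through by -25 gives the monic gcd s³ + 11s - 60.

s³ + 11s - 60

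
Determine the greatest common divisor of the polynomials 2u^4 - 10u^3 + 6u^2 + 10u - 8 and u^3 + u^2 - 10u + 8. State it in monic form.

Apply the Euclidean algorithm:
  2u^4 - 10u^3 + 6u^2 + 10u - 8 = (2u - 12)(u^3 + u^2 - 10u + 8) + (38u^2 - 126u + 88)
  u^3 + u^2 - 10u + 8 = ((1/38)u + 41/361)(38u^2 - 126u + 88) + ((720/361)u - 720/361)
  38u^2 - 126u + 88 = ((6859/360)u - 3971/90)((720/361)u - 720/361) + (0)
Last nonzero remainder: (720/361)u - 720/361. Dividing through by 720/361 gives the monic gcd u - 1.

u - 1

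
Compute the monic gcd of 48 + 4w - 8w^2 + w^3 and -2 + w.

1

Repeated division with remainder:
  w^3 - 8w^2 + 4w + 48 = (w^2 - 6w - 8)(w - 2) + (32)
  w - 2 = ((1/32)w - 1/16)(32) + (0)
The last nonzero remainder is the constant 32, so the polynomials are coprime and gcd = 1.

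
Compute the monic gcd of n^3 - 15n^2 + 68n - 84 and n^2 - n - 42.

n - 7

By polynomial division,
  n^3 - 15n^2 + 68n - 84 = (n - 14)(n^2 - n - 42) + (96n - 672)
  n^2 - n - 42 = ((1/96)n + 1/16)(96n - 672) + (0)
Last nonzero remainder: 96n - 672. Dividing through by 96 gives the monic gcd n - 7.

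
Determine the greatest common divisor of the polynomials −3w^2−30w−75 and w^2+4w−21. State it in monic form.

Apply the Euclidean algorithm:
  −3w^2−30w−75 = (−3)(w^2+4w−21) + (−18w−138)
  w^2+4w−21 = (−(1/18)w+11/54)(−18w−138) + (64/9)
  −18w−138 = (−(81/32)w−621/32)(64/9) + (0)
The last nonzero remainder is the constant 64/9, so the polynomials are coprime and gcd = 1.

1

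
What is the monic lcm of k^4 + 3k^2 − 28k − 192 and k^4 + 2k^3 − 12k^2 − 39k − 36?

k^6 + 3k^5 + 6k^4 − 19k^3 − 267k^2 − 660k − 576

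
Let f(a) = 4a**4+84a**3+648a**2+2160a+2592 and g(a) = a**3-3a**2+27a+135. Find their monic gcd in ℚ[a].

a+3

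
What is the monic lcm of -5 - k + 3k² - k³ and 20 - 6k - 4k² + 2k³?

Euclidean algorithm in ℚ[k]:
  -k³ + 3k² - k - 5 = (-1/2)(2k³ - 4k² - 6k + 20) + (k² - 4k + 5)
  2k³ - 4k² - 6k + 20 = (2k + 4)(k² - 4k + 5) + (0)
The last nonzero remainder k² - 4k + 5 is already monic.
Then lcm(f, g) = f·g / gcd(f, g); expanding and making the result monic gives the answer.

10 + 7k - 5k² - k³ + k⁴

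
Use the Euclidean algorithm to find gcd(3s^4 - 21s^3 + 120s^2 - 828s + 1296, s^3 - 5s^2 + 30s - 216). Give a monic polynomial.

Euclidean algorithm in ℚ[s]:
  3s^4 - 21s^3 + 120s^2 - 828s + 1296 = (3s - 6)(s^3 - 5s^2 + 30s - 216) + (0)
The last nonzero remainder s^3 - 5s^2 + 30s - 216 is already monic.

s^3 - 5s^2 + 30s - 216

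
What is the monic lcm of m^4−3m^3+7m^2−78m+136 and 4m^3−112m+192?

Repeated division with remainder:
  m^4−3m^3+7m^2−78m+136 = ((1/4)m−3/4)(4m^3−112m+192) + (35m^2−210m+280)
  4m^3−112m+192 = ((4/35)m+24/35)(35m^2−210m+280) + (0)
Last nonzero remainder: 35m^2−210m+280. Dividing through by 35 gives the monic gcd m^2−6m+8.
Then lcm(f, g) = f·g / gcd(f, g); expanding and making the result monic gives the answer.

m^5+3m^4−11m^3−36m^2−332m+816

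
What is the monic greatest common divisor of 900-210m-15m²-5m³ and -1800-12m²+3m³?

Repeated division with remainder:
  -5m³-15m²-210m+900 = (-5/3)(3m³-12m²-1800) + (-35m²-210m-2100)
  3m³-12m²-1800 = (-(3/35)m+6/7)(-35m²-210m-2100) + (0)
Last nonzero remainder: -35m²-210m-2100. Dividing through by -35 gives the monic gcd m²+6m+60.

60+6m+m²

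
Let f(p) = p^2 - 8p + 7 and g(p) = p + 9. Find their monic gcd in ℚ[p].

By polynomial division,
  p^2 - 8p + 7 = (p - 17)(p + 9) + (160)
  p + 9 = ((1/160)p + 9/160)(160) + (0)
The last nonzero remainder is the constant 160, so the polynomials are coprime and gcd = 1.

1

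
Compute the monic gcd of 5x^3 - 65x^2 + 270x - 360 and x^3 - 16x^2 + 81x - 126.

Euclidean algorithm in ℚ[x]:
  5x^3 - 65x^2 + 270x - 360 = (5)(x^3 - 16x^2 + 81x - 126) + (15x^2 - 135x + 270)
  x^3 - 16x^2 + 81x - 126 = ((1/15)x - 7/15)(15x^2 - 135x + 270) + (0)
Last nonzero remainder: 15x^2 - 135x + 270. Dividing through by 15 gives the monic gcd x^2 - 9x + 18.

x^2 - 9x + 18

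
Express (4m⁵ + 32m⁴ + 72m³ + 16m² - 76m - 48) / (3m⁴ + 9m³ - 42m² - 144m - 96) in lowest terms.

(4m³ + 12m² - 4m - 12)/(3m² - 6m - 24)

By polynomial division,
  4m⁵ + 32m⁴ + 72m³ + 16m² - 76m - 48 = ((4/3)m + 20/3)(3m⁴ + 9m³ - 42m² - 144m - 96) + (68m³ + 488m² + 1012m + 592)
  3m⁴ + 9m³ - 42m² - 144m - 96 = ((3/68)m - 213/1156)(68m³ + 488m² + 1012m + 592) + ((945/289)m² + (4725/289)m + 3780/289)
  68m³ + 488m² + 1012m + 592 = ((19652/945)m + 42772/945)((945/289)m² + (4725/289)m + 3780/289) + (0)
Last nonzero remainder: (945/289)m² + (4725/289)m + 3780/289. Dividing through by 945/289 gives the monic gcd m² + 5m + 4.
Cancel m² + 5m + 4 from numerator and denominator to get the reduced form.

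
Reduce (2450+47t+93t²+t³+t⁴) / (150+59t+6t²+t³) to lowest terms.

Euclidean algorithm in ℚ[t]:
  t⁴+t³+93t²+47t+2450 = (t-5)(t³+6t²+59t+150) + (64t²+192t+3200)
  t³+6t²+59t+150 = ((1/64)t+3/64)(64t²+192t+3200) + (0)
Last nonzero remainder: 64t²+192t+3200. Dividing through by 64 gives the monic gcd t²+3t+50.
Cancel t²+3t+50 from numerator and denominator to get the reduced form.

(49-2t+t²)/(3+t)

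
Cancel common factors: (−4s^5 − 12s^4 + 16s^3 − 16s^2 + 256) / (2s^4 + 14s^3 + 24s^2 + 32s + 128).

(−2s^2 + 8)/(s + 4)

Repeated division with remainder:
  −4s^5 − 12s^4 + 16s^3 − 16s^2 + 256 = (−2s + 8)(2s^4 + 14s^3 + 24s^2 + 32s + 128) + (−48s^3 − 144s^2 − 768)
  2s^4 + 14s^3 + 24s^2 + 32s + 128 = (−(1/24)s − 1/6)(−48s^3 − 144s^2 − 768) + (0)
Last nonzero remainder: −48s^3 − 144s^2 − 768. Dividing through by −48 gives the monic gcd s^3 + 3s^2 + 16.
Cancel s^3 + 3s^2 + 16 from numerator and denominator to get the reduced form.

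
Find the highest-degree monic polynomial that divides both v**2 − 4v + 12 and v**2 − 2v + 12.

Repeated division with remainder:
  v**2 − 4v + 12 = (v**2 − 2v + 12) + (−2v)
  v**2 − 2v + 12 = (−(1/2)v + 1)(−2v) + (12)
  −2v = (−(1/6)v)(12) + (0)
The last nonzero remainder is the constant 12, so the polynomials are coprime and gcd = 1.

1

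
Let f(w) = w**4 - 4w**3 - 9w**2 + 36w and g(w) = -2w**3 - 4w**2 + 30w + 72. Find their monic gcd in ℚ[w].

w**2 - w - 12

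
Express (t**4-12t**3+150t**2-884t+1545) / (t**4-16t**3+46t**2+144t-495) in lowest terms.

(t**2-4t+103)/(t**2-8t-33)

By polynomial division,
  t**4-12t**3+150t**2-884t+1545 = (t**4-16t**3+46t**2+144t-495) + (4t**3+104t**2-1028t+2040)
  t**4-16t**3+46t**2+144t-495 = ((1/4)t-21/2)(4t**3+104t**2-1028t+2040) + (1395t**2-11160t+20925)
  4t**3+104t**2-1028t+2040 = ((4/1395)t+136/1395)(1395t**2-11160t+20925) + (0)
Last nonzero remainder: 1395t**2-11160t+20925. Dividing through by 1395 gives the monic gcd t**2-8t+15.
Cancel t**2-8t+15 from numerator and denominator to get the reduced form.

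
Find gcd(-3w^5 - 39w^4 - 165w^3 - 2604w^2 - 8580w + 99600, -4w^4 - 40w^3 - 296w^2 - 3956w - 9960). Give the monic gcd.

Apply the Euclidean algorithm:
  -3w^5 - 39w^4 - 165w^3 - 2604w^2 - 8580w + 99600 = ((3/4)w + 9/4)(-4w^4 - 40w^3 - 296w^2 - 3956w - 9960) + (147w^3 + 1029w^2 + 7791w + 122010)
  -4w^4 - 40w^3 - 296w^2 - 3956w - 9960 = (-(4/147)w - 4/49)(147w^3 + 1029w^2 + 7791w + 122010) + (0)
Last nonzero remainder: 147w^3 + 1029w^2 + 7791w + 122010. Dividing through by 147 gives the monic gcd w^3 + 7w^2 + 53w + 830.

w^3 + 7w^2 + 53w + 830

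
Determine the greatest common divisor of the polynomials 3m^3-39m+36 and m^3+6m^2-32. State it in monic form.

By polynomial division,
  3m^3-39m+36 = (3)(m^3+6m^2-32) + (-18m^2-39m+132)
  m^3+6m^2-32 = (-(1/18)m-23/108)(-18m^2-39m+132) + (-(35/36)m-35/9)
  -18m^2-39m+132 = ((648/35)m-1188/35)(-(35/36)m-35/9) + (0)
Last nonzero remainder: -(35/36)m-35/9. Dividing through by -35/36 gives the monic gcd m+4.

m+4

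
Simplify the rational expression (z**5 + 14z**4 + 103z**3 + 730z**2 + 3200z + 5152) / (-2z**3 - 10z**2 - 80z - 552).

(-z**3 - 15z**2 - 72z - 112)/(2z + 12)

By polynomial division,
  z**5 + 14z**4 + 103z**3 + 730z**2 + 3200z + 5152 = (-(1/2)z**2 - (9/2)z - 9)(-2z**3 - 10z**2 - 80z - 552) + (4z**2 - 4z + 184)
  -2z**3 - 10z**2 - 80z - 552 = (-(1/2)z - 3)(4z**2 - 4z + 184) + (0)
Last nonzero remainder: 4z**2 - 4z + 184. Dividing through by 4 gives the monic gcd z**2 - z + 46.
Cancel z**2 - z + 46 from numerator and denominator to get the reduced form.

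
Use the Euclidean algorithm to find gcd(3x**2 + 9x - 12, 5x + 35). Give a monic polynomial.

By polynomial division,
  3x**2 + 9x - 12 = ((3/5)x - 12/5)(5x + 35) + (72)
  5x + 35 = ((5/72)x + 35/72)(72) + (0)
The last nonzero remainder is the constant 72, so the polynomials are coprime and gcd = 1.

1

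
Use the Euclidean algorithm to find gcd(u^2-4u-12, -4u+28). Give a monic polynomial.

By polynomial division,
  u^2-4u-12 = (-(1/4)u-3/4)(-4u+28) + (9)
  -4u+28 = (-(4/9)u+28/9)(9) + (0)
The last nonzero remainder is the constant 9, so the polynomials are coprime and gcd = 1.

1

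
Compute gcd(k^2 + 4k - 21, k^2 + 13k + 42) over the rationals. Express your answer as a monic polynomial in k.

By polynomial division,
  k^2 + 4k - 21 = (k^2 + 13k + 42) + (-9k - 63)
  k^2 + 13k + 42 = (-(1/9)k - 2/3)(-9k - 63) + (0)
Last nonzero remainder: -9k - 63. Dividing through by -9 gives the monic gcd k + 7.

k + 7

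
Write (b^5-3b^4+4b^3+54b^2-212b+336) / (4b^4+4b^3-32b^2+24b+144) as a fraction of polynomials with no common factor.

(b^3+b^2+2b+56)/(4b^2+20b+24)

Repeated division with remainder:
  b^5-3b^4+4b^3+54b^2-212b+336 = ((1/4)b-1)(4b^4+4b^3-32b^2+24b+144) + (16b^3+16b^2-224b+480)
  4b^4+4b^3-32b^2+24b+144 = ((1/4)b)(16b^3+16b^2-224b+480) + (24b^2-96b+144)
  16b^3+16b^2-224b+480 = ((2/3)b+10/3)(24b^2-96b+144) + (0)
Last nonzero remainder: 24b^2-96b+144. Dividing through by 24 gives the monic gcd b^2-4b+6.
Cancel b^2-4b+6 from numerator and denominator to get the reduced form.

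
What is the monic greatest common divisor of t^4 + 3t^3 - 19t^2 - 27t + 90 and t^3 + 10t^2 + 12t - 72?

t - 2

By polynomial division,
  t^4 + 3t^3 - 19t^2 - 27t + 90 = (t - 7)(t^3 + 10t^2 + 12t - 72) + (39t^2 + 129t - 414)
  t^3 + 10t^2 + 12t - 72 = ((1/39)t + 29/169)(39t^2 + 129t - 414) + ((81/169)t - 162/169)
  39t^2 + 129t - 414 = ((2197/27)t + 3887/9)((81/169)t - 162/169) + (0)
Last nonzero remainder: (81/169)t - 162/169. Dividing through by 81/169 gives the monic gcd t - 2.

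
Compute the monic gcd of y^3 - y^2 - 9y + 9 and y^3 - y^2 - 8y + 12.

Apply the Euclidean algorithm:
  y^3 - y^2 - 9y + 9 = (y^3 - y^2 - 8y + 12) + (-y - 3)
  y^3 - y^2 - 8y + 12 = (-y^2 + 4y - 4)(-y - 3) + (0)
Last nonzero remainder: -y - 3. Dividing through by -1 gives the monic gcd y + 3.

y + 3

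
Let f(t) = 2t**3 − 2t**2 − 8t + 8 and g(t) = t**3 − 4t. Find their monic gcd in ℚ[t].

t**2 − 4

Euclidean algorithm in ℚ[t]:
  2t**3 − 2t**2 − 8t + 8 = (2)(t**3 − 4t) + (−2t**2 + 8)
  t**3 − 4t = (−(1/2)t)(−2t**2 + 8) + (0)
Last nonzero remainder: −2t**2 + 8. Dividing through by −2 gives the monic gcd t**2 − 4.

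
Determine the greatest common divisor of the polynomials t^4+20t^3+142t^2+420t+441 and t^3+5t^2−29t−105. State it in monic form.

Repeated division with remainder:
  t^4+20t^3+142t^2+420t+441 = (t+15)(t^3+5t^2−29t−105) + (96t^2+960t+2016)
  t^3+5t^2−29t−105 = ((1/96)t−5/96)(96t^2+960t+2016) + (0)
Last nonzero remainder: 96t^2+960t+2016. Dividing through by 96 gives the monic gcd t^2+10t+21.

t^2+10t+21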